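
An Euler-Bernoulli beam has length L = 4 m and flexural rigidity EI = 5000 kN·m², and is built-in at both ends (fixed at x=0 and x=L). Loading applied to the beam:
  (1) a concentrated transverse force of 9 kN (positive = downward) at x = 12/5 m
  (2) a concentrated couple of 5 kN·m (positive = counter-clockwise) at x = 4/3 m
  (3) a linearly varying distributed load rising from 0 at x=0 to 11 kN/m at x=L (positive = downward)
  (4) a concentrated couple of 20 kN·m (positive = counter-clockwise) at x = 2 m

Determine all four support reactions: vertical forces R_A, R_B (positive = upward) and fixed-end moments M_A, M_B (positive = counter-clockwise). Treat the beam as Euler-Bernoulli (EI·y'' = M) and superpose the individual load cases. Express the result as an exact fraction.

Load 1 — point force P=9 kN at a=12/5 m (b=L-a=8/5):
  R_A = Pb²(3a+b)/L³ = 9·(8/5)²·(3·(12/5)+(8/5))/4³ = 396/125 kN
  M_A = Pab²/L² = 9·(12/5)·(8/5)²/4² = 432/125 kN·m
  R_B = Pa²(a+3b)/L³ = 9·(12/5)²·((12/5)+3·(8/5))/4³ = 729/125 kN
  M_B = -Pa²b/L² = -9·(12/5)²·(8/5)/4² = -648/125 kN·m
Load 2 — applied couple M₀=5 kN·m at a=4/3 m (b=L-a=8/3):
  R_A = 6M₀ab/L³ = 6·5·(4/3)·(8/3)/4³ = 5/3 kN
  M_A = M₀b(2a-b)/L² = 5·(8/3)·(2·(4/3)-(8/3))/4² = 0 kN·m
  R_B = -6M₀ab/L³ = -6·5·(4/3)·(8/3)/4³ = -5/3 kN
  M_B = M₀a(2b-a)/L² = 5·(4/3)·(2·(8/3)-(4/3))/4² = 5/3 kN·m
Load 3 — triangular load w₀=11 kN/m (0→w₀ over full span):
  R_A = 3w₀L/20 = 3·11·4/20 = 33/5 kN
  M_A = w₀L²/30 = 11·4²/30 = 88/15 kN·m
  R_B = 7w₀L/20 = 7·11·4/20 = 77/5 kN
  M_B = -w₀L²/20 = -11·4²/20 = -44/5 kN·m
Load 4 — applied couple M₀=20 kN·m at a=2 m (b=L-a=2):
  R_A = 6M₀ab/L³ = 6·20·2·2/4³ = 15/2 kN
  M_A = M₀b(2a-b)/L² = 20·2·(2·2-2)/4² = 5 kN·m
  R_B = -6M₀ab/L³ = -6·20·2·2/4³ = -15/2 kN
  M_B = M₀a(2b-a)/L² = 20·2·(2·2-2)/4² = 5 kN·m
Superposition: R_A = 14201/750 kN, M_A = 5371/375 kN·m, R_B = 9049/750 kN, M_B = -2744/375 kN·m

R_A = 14201/750 kN, M_A = 5371/375 kN·m, R_B = 9049/750 kN, M_B = -2744/375 kN·m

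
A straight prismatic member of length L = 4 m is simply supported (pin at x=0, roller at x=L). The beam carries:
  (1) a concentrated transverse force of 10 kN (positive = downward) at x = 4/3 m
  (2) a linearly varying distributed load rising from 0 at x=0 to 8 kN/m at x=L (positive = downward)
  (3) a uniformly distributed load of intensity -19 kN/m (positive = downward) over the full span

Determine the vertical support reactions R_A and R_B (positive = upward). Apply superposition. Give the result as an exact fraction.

Load 1 — point force P=10 kN at a=4/3 m (b=L-a=8/3):
  R_A = Pb/L = 10·(8/3)/4 = 20/3 kN
  R_B = Pa/L = 10·(4/3)/4 = 10/3 kN
Load 2 — triangular load w₀=8 kN/m (0→w₀ over full span):
  R_A = w₀L/6 = 8·4/6 = 16/3 kN
  R_B = w₀L/3 = 8·4/3 = 32/3 kN
Load 3 — uniform load w=-19 kN/m over full span:
  R_A = wL/2 = (-19)·4/2 = -38 kN
  R_B = wL/2 = (-19)·4/2 = -38 kN
Superposition: R_A = -26 kN, R_B = -24 kN

R_A = -26 kN, R_B = -24 kN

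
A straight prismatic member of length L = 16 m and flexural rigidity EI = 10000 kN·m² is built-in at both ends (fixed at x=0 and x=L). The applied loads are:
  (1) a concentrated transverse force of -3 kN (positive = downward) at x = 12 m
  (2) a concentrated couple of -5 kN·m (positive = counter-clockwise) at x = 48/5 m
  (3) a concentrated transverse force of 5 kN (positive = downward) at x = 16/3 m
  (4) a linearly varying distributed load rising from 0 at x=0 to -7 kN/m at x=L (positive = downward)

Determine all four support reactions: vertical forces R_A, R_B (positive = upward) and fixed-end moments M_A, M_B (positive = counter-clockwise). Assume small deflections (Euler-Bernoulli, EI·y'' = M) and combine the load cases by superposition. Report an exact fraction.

Load 1 — point force P=-3 kN at a=12 m (b=L-a=4):
  R_A = Pb²(3a+b)/L³ = (-3)·4²·(3·12+4)/16³ = -15/32 kN
  M_A = Pab²/L² = (-3)·12·4²/16² = -9/4 kN·m
  R_B = Pa²(a+3b)/L³ = (-3)·12²·(12+3·4)/16³ = -81/32 kN
  M_B = -Pa²b/L² = -(-3)·12²·4/16² = 27/4 kN·m
Load 2 — applied couple M₀=-5 kN·m at a=48/5 m (b=L-a=32/5):
  R_A = 6M₀ab/L³ = 6·(-5)·(48/5)·(32/5)/16³ = -9/20 kN
  M_A = M₀b(2a-b)/L² = (-5)·(32/5)·(2·(48/5)-(32/5))/16² = -8/5 kN·m
  R_B = -6M₀ab/L³ = -6·(-5)·(48/5)·(32/5)/16³ = 9/20 kN
  M_B = M₀a(2b-a)/L² = (-5)·(48/5)·(2·(32/5)-(48/5))/16² = -3/5 kN·m
Load 3 — point force P=5 kN at a=16/3 m (b=L-a=32/3):
  R_A = Pb²(3a+b)/L³ = 5·(32/3)²·(3·(16/3)+(32/3))/16³ = 100/27 kN
  M_A = Pab²/L² = 5·(16/3)·(32/3)²/16² = 320/27 kN·m
  R_B = Pa²(a+3b)/L³ = 5·(16/3)²·((16/3)+3·(32/3))/16³ = 35/27 kN
  M_B = -Pa²b/L² = -5·(16/3)²·(32/3)/16² = -160/27 kN·m
Load 4 — triangular load w₀=-7 kN/m (0→w₀ over full span):
  R_A = 3w₀L/20 = 3·(-7)·16/20 = -84/5 kN
  M_A = w₀L²/30 = (-7)·16²/30 = -896/15 kN·m
  R_B = 7w₀L/20 = 7·(-7)·16/20 = -196/5 kN
  M_B = -w₀L²/20 = -(-7)·16²/20 = 448/5 kN·m
Superposition: R_A = -12109/864 kN, M_A = -5587/108 kN·m, R_B = -34547/864 kN, M_B = 9701/108 kN·m

R_A = -12109/864 kN, M_A = -5587/108 kN·m, R_B = -34547/864 kN, M_B = 9701/108 kN·m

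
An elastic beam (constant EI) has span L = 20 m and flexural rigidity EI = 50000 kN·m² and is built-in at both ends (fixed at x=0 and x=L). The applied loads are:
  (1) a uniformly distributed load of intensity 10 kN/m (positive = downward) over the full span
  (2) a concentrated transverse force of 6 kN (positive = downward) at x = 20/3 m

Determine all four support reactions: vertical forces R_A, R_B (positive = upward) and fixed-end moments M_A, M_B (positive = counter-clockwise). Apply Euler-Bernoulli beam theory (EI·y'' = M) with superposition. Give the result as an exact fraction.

Load 1 — uniform load w=10 kN/m over full span:
  R_A = wL/2 = 10·20/2 = 100 kN
  M_A = wL²/12 = 10·20²/12 = 1000/3 kN·m
  R_B = wL/2 = 10·20/2 = 100 kN
  M_B = -wL²/12 = -10·20²/12 = -1000/3 kN·m
Load 2 — point force P=6 kN at a=20/3 m (b=L-a=40/3):
  R_A = Pb²(3a+b)/L³ = 6·(40/3)²·(3·(20/3)+(40/3))/20³ = 40/9 kN
  M_A = Pab²/L² = 6·(20/3)·(40/3)²/20² = 160/9 kN·m
  R_B = Pa²(a+3b)/L³ = 6·(20/3)²·((20/3)+3·(40/3))/20³ = 14/9 kN
  M_B = -Pa²b/L² = -6·(20/3)²·(40/3)/20² = -80/9 kN·m
Superposition: R_A = 940/9 kN, M_A = 3160/9 kN·m, R_B = 914/9 kN, M_B = -3080/9 kN·m

R_A = 940/9 kN, M_A = 3160/9 kN·m, R_B = 914/9 kN, M_B = -3080/9 kN·m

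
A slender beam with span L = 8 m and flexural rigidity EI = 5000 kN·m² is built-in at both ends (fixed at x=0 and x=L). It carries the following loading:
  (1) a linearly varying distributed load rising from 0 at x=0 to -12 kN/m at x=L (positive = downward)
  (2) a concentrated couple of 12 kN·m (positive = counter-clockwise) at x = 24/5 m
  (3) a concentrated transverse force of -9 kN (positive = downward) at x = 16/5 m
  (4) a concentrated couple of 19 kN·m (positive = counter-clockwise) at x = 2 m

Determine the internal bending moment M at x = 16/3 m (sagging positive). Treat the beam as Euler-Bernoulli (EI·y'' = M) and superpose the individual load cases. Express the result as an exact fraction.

M(16/3) = -1097149/54000 kN·m

Load 1 — triangular load w₀=-12 kN/m (0→w₀ over full span):
  M_1 = 3w₀Lx/20 - w₀L²/30 - w₀x³/(6L) = 3·(-12)·8·(16/3)/20 - (-12)·8²/30 - (-12)·(16/3)³/(6·8) = -1792/135 kN·m
Load 2 — applied couple M₀=12 kN·m at a=24/5 m (b=L-a=16/5):
  M_2 = R_Ax - M_A - M₀  [x>a] with R_A=54/25, M_A=96/25 = (54/25)·(16/3) - (96/25) - 12 = -108/25 kN·m
Load 3 — point force P=-9 kN at a=16/5 m (b=L-a=24/5):
  M_3 = Pa²(a+3b)(L-x)/L³ - Pa²b/L²  [x>a] = (-9)·(16/5)²·((16/5)+3·(24/5))·(8-(16/3))/8³ - (-9)·(16/5)²·(24/5)/8² = -192/125 kN·m
Load 4 — applied couple M₀=19 kN·m at a=2 m (b=L-a=6):
  M_4 = R_Ax - M_A - M₀  [x>a] with R_A=171/64, M_A=-57/16 = (171/64)·(16/3) - (-57/16) - 19 = -19/16 kN·m
Superposition: M = Σ M_i = -1097149/54000 kN·m ≈ -20.317574 kN·m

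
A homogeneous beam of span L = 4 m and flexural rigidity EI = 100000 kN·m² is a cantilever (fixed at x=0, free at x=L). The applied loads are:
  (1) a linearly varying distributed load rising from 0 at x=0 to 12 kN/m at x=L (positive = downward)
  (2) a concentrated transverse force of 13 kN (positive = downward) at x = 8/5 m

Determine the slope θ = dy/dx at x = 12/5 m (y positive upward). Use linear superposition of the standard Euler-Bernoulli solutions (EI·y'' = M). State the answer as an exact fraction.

θ(12/5) = -2056/1953125 rad

Load 1 — triangular load w₀=12 kN/m (0→w₀ over full span):
  θ_1 = (w₀Lx²/4-w₀L²x/3-w₀x⁴/(24L))/EI = (12·4·(12/5)²/4-12·4²·(12/5)/3-12·(12/5)⁴/(24·4))/100000 = -1731/1953125 rad
Load 2 — point force P=13 kN at a=8/5 m (b=L-a=12/5):
  θ_2 = -Pa²/(2EI)  [x>a] = -13·(8/5)²/(2·100000) = -13/78125 rad
Superposition: θ = Σ θ_i = -2056/1953125 rad ≈ -0.001053 rad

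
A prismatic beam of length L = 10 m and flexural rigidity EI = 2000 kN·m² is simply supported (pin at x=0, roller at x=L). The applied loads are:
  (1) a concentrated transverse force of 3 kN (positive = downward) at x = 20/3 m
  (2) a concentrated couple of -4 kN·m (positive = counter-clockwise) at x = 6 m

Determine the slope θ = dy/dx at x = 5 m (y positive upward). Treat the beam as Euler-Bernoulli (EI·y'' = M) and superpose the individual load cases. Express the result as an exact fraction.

θ(5) = -1039/540000 rad

Load 1 — point force P=3 kN at a=20/3 m (b=L-a=10/3):
  θ_1 = -Pb(L²-b²-3x²)/(6LEI)  [x≤a] = -3·(10/3)·(10²-(10/3)²-3·5²)/(6·10·2000) = -1/864 rad
Load 2 — applied couple M₀=-4 kN·m at a=6 m (b=L-a=4):
  θ_2 = (M₀x²/(2L)+C₁)/EI  [x≤a] with C₁=M₀(3b²-L²)/(6L)=52/15 = ((-4)·5²/(2·10)+(52/15))/2000 = -23/30000 rad
Superposition: θ = Σ θ_i = -1039/540000 rad ≈ -0.001924 rad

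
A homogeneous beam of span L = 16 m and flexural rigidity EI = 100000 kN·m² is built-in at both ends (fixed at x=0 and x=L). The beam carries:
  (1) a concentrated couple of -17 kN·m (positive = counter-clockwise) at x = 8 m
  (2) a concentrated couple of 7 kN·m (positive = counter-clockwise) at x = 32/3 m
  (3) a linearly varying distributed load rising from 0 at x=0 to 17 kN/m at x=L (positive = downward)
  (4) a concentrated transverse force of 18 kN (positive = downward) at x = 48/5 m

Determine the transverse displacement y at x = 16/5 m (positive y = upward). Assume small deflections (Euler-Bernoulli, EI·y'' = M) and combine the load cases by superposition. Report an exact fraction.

Load 1 — applied couple M₀=-17 kN·m at a=8 m (b=L-a=8):
  y_1 = (R_Ax³/6 - M_Ax²/2)/EI  [x≤a] with R_A=-51/32, M_A=-17/4 = ((-51/32)·(16/5)³/6 - (-17/4)·(16/5)²/2)/100000 = 51/390625 m
Load 2 — applied couple M₀=7 kN·m at a=32/3 m (b=L-a=16/3):
  y_2 = (R_Ax³/6 - M_Ax²/2)/EI  [x≤a] with R_A=7/12, M_A=7/3 = ((7/12)·(16/5)³/6 - (7/3)·(16/5)²/2)/100000 = -308/3515625 m
Load 3 — triangular load w₀=17 kN/m (0→w₀ over full span):
  y_3 = -w₀x²(L-x)²(x+2L)/(120LEI) = -17·(16/5)²·(16-(16/5))²·((16/5)+2·16)/(120·16·100000) = -765952/146484375 m
Load 4 — point force P=18 kN at a=48/5 m (b=L-a=32/5):
  y_4 = -Pb²x²(3aL-(3a+b)x)/(6L³EI)  [x≤a] = -18·(32/5)²·(16/5)²·(3·(48/5)·16-(3·(48/5)+(32/5))·(16/5))/(6·16³·100000) = -52224/48828125 m
Superposition: y = Σ y_i = -2748997/439453125 m ≈ -0.006255 m

y(16/5) = -2748997/439453125 m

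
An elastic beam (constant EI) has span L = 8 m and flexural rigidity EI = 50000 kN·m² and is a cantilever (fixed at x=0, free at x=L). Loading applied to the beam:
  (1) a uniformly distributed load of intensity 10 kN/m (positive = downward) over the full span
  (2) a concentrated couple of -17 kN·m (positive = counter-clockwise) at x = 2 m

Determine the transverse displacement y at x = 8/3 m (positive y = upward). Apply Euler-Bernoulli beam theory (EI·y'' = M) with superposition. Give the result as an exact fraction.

Load 1 — uniform load w=10 kN/m over full span:
  y_1 = -wx²(x²-4Lx+6L²)/(24EI) = -10·(8/3)²·((8/3)²-4·8·(8/3)+6·8²)/(24·50000) = -2752/151875 m
Load 2 — applied couple M₀=-17 kN·m at a=2 m (b=L-a=6):
  y_2 = M₀a(2x-a)/(2EI)  [x>a] = (-17)·2·(2·(8/3)-2)/(2·50000) = -17/15000 m
Superposition: y = Σ y_i = -23393/1215000 m ≈ -0.019253 m

y(8/3) = -23393/1215000 m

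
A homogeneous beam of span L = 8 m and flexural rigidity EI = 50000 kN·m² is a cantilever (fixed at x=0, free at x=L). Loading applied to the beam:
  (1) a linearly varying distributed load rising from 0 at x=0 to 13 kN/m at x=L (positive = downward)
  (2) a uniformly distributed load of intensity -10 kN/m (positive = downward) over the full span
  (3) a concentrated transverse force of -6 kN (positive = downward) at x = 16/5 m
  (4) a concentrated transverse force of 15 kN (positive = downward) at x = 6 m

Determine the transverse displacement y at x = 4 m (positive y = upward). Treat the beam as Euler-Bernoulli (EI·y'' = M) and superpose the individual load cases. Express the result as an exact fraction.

y(4) = -7838/1171875 m

Load 1 — triangular load w₀=13 kN/m (0→w₀ over full span):
  y_1 = (w₀Lx³/12-w₀L²x²/6-w₀x⁵/(120L))/EI = (13·8·4³/12-13·8²·4²/6-13·4⁵/(120·8))/50000 = -1573/46875 m
Load 2 — uniform load w=-10 kN/m over full span:
  y_2 = -wx²(x²-4Lx+6L²)/(24EI) = -(-10)·4²·(4²-4·8·4+6·8²)/(24·50000) = 68/1875 m
Load 3 — point force P=-6 kN at a=16/5 m (b=L-a=24/5):
  y_3 = -Pa²(3x-a)/(6EI)  [x>a] = -(-6)·(16/5)²·(3·4-(16/5))/(6·50000) = 704/390625 m
Load 4 — point force P=15 kN at a=6 m (b=L-a=2):
  y_4 = -Px²(3a-x)/(6EI)  [x≤a] = -15·4²·(3·6-4)/(6·50000) = -7/625 m
Superposition: y = Σ y_i = -7838/1171875 m ≈ -0.006688 m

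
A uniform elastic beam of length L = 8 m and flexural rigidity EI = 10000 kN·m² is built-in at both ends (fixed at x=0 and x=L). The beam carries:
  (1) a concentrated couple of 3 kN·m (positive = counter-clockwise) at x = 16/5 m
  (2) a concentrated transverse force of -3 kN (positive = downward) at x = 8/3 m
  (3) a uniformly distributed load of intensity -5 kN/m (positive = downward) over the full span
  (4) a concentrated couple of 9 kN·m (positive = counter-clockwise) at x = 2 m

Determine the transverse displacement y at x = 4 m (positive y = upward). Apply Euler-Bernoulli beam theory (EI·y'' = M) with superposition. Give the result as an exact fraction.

Load 1 — applied couple M₀=3 kN·m at a=16/5 m (b=L-a=24/5):
  y_1 = (R_Ax³/6 - M_Ax²/2 - M₀(x-a)²/2)/EI  [x>a] with R_A=27/50, M_A=9/25 = ((27/50)·4³/6 - (9/25)·4²/2 - 3·(4-(16/5))²/2)/10000 = 3/15625 m
Load 2 — point force P=-3 kN at a=8/3 m (b=L-a=16/3):
  y_2 = -Pa²(L-x)²(3bL-(3b+a)(L-x))/(6L³EI)  [x>a] = -(-3)·(8/3)²·(8-4)²·(3·(16/3)·8-(3·(16/3)+(8/3))·(8-4))/(6·8³·10000) = 2/3375 m
Load 3 — uniform load w=-5 kN/m over full span:
  y_3 = -wx²(L-x)²/(24EI) = -(-5)·4²·(8-4)²/(24·10000) = 2/375 m
Load 4 — applied couple M₀=9 kN·m at a=2 m (b=L-a=6):
  y_4 = (R_Ax³/6 - M_Ax²/2 - M₀(x-a)²/2)/EI  [x>a] with R_A=81/64, M_A=-27/16 = ((81/64)·4³/6 - (-27/16)·4²/2 - 9·(4-2)²/2)/10000 = 9/10000 m
Superposition: y = Σ y_i = 47371/6750000 m ≈ 0.007018 m

y(4) = 47371/6750000 m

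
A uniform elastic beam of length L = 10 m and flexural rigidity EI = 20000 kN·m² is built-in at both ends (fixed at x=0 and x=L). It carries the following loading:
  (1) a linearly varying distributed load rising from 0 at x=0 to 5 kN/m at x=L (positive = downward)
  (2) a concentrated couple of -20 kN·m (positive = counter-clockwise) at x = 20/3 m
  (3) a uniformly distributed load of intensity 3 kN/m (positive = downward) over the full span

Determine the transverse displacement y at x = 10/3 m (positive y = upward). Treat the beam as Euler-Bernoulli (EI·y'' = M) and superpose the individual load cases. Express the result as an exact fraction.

y(10/3) = -13/2916 m

Load 1 — triangular load w₀=5 kN/m (0→w₀ over full span):
  y_1 = -w₀x²(L-x)²(x+2L)/(120LEI) = -5·(10/3)²·(10-(10/3))²·((10/3)+2·10)/(120·10·20000) = -7/2916 m
Load 2 — applied couple M₀=-20 kN·m at a=20/3 m (b=L-a=10/3):
  y_2 = (R_Ax³/6 - M_Ax²/2)/EI  [x≤a] with R_A=-8/3, M_A=-20/3 = ((-8/3)·(10/3)³/6 - (-20/3)·(10/3)²/2)/20000 = 1/972 m
Load 3 — uniform load w=3 kN/m over full span:
  y_3 = -wx²(L-x)²/(24EI) = -3·(10/3)²·(10-(10/3))²/(24·20000) = -1/324 m
Superposition: y = Σ y_i = -13/2916 m ≈ -0.004458 m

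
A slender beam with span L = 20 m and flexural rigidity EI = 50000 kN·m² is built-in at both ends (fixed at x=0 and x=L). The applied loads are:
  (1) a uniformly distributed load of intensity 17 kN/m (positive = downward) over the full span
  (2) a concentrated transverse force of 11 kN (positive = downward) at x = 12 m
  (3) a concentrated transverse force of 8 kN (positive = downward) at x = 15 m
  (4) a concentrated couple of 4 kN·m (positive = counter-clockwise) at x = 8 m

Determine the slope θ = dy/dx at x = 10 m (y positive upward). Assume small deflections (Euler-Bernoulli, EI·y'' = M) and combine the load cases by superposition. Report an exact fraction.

θ(10) = -57/100000 rad

Load 1 — uniform load w=17 kN/m over full span:
  θ_1 = -wx(L-x)(L-2x)/(12EI) = -17·10·(20-10)·(20-2·10)/(12·50000) = 0 rad
Load 2 — point force P=11 kN at a=12 m (b=L-a=8):
  θ_2 = -Pb²x(2aL-(3a+b)x)/(2L³EI)  [x≤a] = -11·8²·10·(2·12·20-(3·12+8)·10)/(2·20³·50000) = -11/31250 rad
Load 3 — point force P=8 kN at a=15 m (b=L-a=5):
  θ_3 = -Pb²x(2aL-(3a+b)x)/(2L³EI)  [x≤a] = -8·5²·10·(2·15·20-(3·15+5)·10)/(2·20³·50000) = -1/4000 rad
Load 4 — applied couple M₀=4 kN·m at a=8 m (b=L-a=12):
  θ_4 = (R_Ax²/2 - M_Ax - M₀(x-a))/EI  [x>a] with R_A=36/125, M_A=12/25 = ((36/125)·10²/2 - (12/25)·10 - 4·(10-8))/50000 = 1/31250 rad
Superposition: θ = Σ θ_i = -57/100000 rad ≈ -0.000570 rad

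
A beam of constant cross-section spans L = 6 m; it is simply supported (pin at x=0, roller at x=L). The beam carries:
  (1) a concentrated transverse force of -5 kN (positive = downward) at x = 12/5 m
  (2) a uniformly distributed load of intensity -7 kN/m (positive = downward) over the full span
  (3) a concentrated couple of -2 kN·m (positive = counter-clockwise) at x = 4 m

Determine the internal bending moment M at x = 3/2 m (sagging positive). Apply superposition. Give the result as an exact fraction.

Load 1 — point force P=-5 kN at a=12/5 m (b=L-a=18/5):
  M_1 = Pbx/L  [x≤a] = (-5)·(18/5)·(3/2)/6 = -9/2 kN·m
Load 2 — uniform load w=-7 kN/m over full span:
  M_2 = wx(L-x)/2 = (-7)·(3/2)·(6-(3/2))/2 = -189/8 kN·m
Load 3 — applied couple M₀=-2 kN·m at a=4 m (b=L-a=2):
  M_3 = M₀x/L  [x≤a] = (-2)·(3/2)/6 = -1/2 kN·m
Superposition: M = Σ M_i = -229/8 kN·m ≈ -28.625000 kN·m

M(3/2) = -229/8 kN·m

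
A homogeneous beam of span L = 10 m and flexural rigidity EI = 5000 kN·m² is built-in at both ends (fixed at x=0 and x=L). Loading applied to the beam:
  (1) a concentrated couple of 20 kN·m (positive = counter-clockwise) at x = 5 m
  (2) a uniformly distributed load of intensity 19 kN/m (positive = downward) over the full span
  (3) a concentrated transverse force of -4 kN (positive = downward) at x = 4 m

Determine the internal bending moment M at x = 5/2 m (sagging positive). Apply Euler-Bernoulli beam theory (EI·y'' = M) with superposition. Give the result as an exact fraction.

M(5/2) = 12943/600 kN·m

Load 1 — applied couple M₀=20 kN·m at a=5 m (b=L-a=5):
  M_1 = R_Ax - M_A  [x≤a] with R_A=3, M_A=5 = 3·(5/2) - 5 = 5/2 kN·m
Load 2 — uniform load w=19 kN/m over full span:
  M_2 = wLx/2 - wL²/12 - wx²/2 = 19·10·(5/2)/2 - 19·10²/12 - 19·(5/2)²/2 = 475/24 kN·m
Load 3 — point force P=-4 kN at a=4 m (b=L-a=6):
  M_3 = Pb²(3a+b)x/L³ - Pab²/L²  [x≤a] = (-4)·6²·(3·4+6)·(5/2)/10³ - (-4)·4·6²/10² = -18/25 kN·m
Superposition: M = Σ M_i = 12943/600 kN·m ≈ 21.571667 kN·m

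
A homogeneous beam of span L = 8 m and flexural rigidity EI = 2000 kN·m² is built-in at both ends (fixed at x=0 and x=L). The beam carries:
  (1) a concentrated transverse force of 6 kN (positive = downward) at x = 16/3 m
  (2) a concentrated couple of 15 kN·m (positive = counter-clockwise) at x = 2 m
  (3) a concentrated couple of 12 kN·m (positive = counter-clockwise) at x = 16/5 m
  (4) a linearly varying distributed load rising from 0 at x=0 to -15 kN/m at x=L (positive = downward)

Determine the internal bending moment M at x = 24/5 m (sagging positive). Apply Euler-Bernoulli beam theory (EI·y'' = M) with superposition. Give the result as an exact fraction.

M(24/5) = -379141/18000 kN·m

Load 1 — point force P=6 kN at a=16/3 m (b=L-a=8/3):
  M_1 = Pb²(3a+b)x/L³ - Pab²/L²  [x≤a] = 6·(8/3)²·(3·(16/3)+(8/3))·(24/5)/8³ - 6·(16/3)·(8/3)²/8² = 176/45 kN·m
Load 2 — applied couple M₀=15 kN·m at a=2 m (b=L-a=6):
  M_2 = R_Ax - M_A - M₀  [x>a] with R_A=135/64, M_A=-45/16 = (135/64)·(24/5) - (-45/16) - 15 = -33/16 kN·m
Load 3 — applied couple M₀=12 kN·m at a=16/5 m (b=L-a=24/5):
  M_3 = R_Ax - M_A - M₀  [x>a] with R_A=54/25, M_A=36/25 = (54/25)·(24/5) - (36/25) - 12 = -384/125 kN·m
Load 4 — triangular load w₀=-15 kN/m (0→w₀ over full span):
  M_4 = 3w₀Lx/20 - w₀L²/30 - w₀x³/(6L) = 3·(-15)·8·(24/5)/20 - (-15)·8²/30 - (-15)·(24/5)³/(6·8) = -496/25 kN·m
Superposition: M = Σ M_i = -379141/18000 kN·m ≈ -21.063389 kN·m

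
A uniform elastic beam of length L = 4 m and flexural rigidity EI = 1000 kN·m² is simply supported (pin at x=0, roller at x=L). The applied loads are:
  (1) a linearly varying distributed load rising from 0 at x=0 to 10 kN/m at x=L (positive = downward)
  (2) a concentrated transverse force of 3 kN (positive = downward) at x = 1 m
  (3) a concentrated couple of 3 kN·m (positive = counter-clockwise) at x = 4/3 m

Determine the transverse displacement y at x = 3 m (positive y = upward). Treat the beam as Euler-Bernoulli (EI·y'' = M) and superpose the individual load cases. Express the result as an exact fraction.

y(3) = -207/16000 m

Load 1 — triangular load w₀=10 kN/m (0→w₀ over full span):
  y_1 = -w₀x(7L⁴-10L²x²+3x⁴)/(360LEI) = -10·3·(7·4⁴-10·4²·3²+3·3⁴)/(360·4·1000) = -119/9600 m
Load 2 — point force P=3 kN at a=1 m (b=L-a=3):
  y_2 = -Pa(L-x)(2Lx-a²-x²)/(6LEI)  [x>a] = -3·1·(4-3)·(2·4·3-1²-3²)/(6·4·1000) = -7/4000 m
Load 3 — applied couple M₀=3 kN·m at a=4/3 m (b=L-a=8/3):
  y_3 = (M₀x³/(6L)-M₀(x-a)²/2+C₁x)/EI  [x>a] with C₁=M₀(3b²-L²)/(6L)=2/3 = (3·3³/(6·4)-3·(3-(4/3))²/2+(2/3)·3)/1000 = 29/24000 m
Superposition: y = Σ y_i = -207/16000 m ≈ -0.012937 m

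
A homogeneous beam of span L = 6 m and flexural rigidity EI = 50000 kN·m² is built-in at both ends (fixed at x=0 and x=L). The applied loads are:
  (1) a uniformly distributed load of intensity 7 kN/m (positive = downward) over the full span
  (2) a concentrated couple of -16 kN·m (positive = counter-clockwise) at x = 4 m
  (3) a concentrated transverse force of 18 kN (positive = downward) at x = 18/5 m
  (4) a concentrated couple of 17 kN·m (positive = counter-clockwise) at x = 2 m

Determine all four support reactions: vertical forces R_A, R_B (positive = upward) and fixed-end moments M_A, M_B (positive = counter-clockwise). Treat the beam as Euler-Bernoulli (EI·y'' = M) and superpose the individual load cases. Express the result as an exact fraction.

R_A = 31003/1125 kN, M_A = 9763/375 kN·m, R_B = 36497/1125 kN, M_B = -11582/375 kN·m

Load 1 — uniform load w=7 kN/m over full span:
  R_A = wL/2 = 7·6/2 = 21 kN
  M_A = wL²/12 = 7·6²/12 = 21 kN·m
  R_B = wL/2 = 7·6/2 = 21 kN
  M_B = -wL²/12 = -7·6²/12 = -21 kN·m
Load 2 — applied couple M₀=-16 kN·m at a=4 m (b=L-a=2):
  R_A = 6M₀ab/L³ = 6·(-16)·4·2/6³ = -32/9 kN
  M_A = M₀b(2a-b)/L² = (-16)·2·(2·4-2)/6² = -16/3 kN·m
  R_B = -6M₀ab/L³ = -6·(-16)·4·2/6³ = 32/9 kN
  M_B = M₀a(2b-a)/L² = (-16)·4·(2·2-4)/6² = 0 kN·m
Load 3 — point force P=18 kN at a=18/5 m (b=L-a=12/5):
  R_A = Pb²(3a+b)/L³ = 18·(12/5)²·(3·(18/5)+(12/5))/6³ = 792/125 kN
  M_A = Pab²/L² = 18·(18/5)·(12/5)²/6² = 1296/125 kN·m
  R_B = Pa²(a+3b)/L³ = 18·(18/5)²·((18/5)+3·(12/5))/6³ = 1458/125 kN
  M_B = -Pa²b/L² = -18·(18/5)²·(12/5)/6² = -1944/125 kN·m
Load 4 — applied couple M₀=17 kN·m at a=2 m (b=L-a=4):
  R_A = 6M₀ab/L³ = 6·17·2·4/6³ = 34/9 kN
  M_A = M₀b(2a-b)/L² = 17·4·(2·2-4)/6² = 0 kN·m
  R_B = -6M₀ab/L³ = -6·17·2·4/6³ = -34/9 kN
  M_B = M₀a(2b-a)/L² = 17·2·(2·4-2)/6² = 17/3 kN·m
Superposition: R_A = 31003/1125 kN, M_A = 9763/375 kN·m, R_B = 36497/1125 kN, M_B = -11582/375 kN·m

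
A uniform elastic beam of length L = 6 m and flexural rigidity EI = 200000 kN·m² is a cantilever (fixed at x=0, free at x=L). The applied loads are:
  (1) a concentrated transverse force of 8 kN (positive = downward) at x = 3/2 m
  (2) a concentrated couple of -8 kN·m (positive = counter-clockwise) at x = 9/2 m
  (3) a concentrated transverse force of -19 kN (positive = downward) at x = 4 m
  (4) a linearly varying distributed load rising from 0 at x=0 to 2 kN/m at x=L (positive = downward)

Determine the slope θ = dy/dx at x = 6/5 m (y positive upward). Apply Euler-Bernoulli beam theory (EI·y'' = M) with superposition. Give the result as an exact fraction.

Load 1 — point force P=8 kN at a=3/2 m (b=L-a=9/2):
  θ_1 = -Px(2a-x)/(2EI)  [x≤a] = -8·(6/5)·(2·(3/2)-(6/5))/(2·200000) = -27/625000 rad
Load 2 — applied couple M₀=-8 kN·m at a=9/2 m (b=L-a=3/2):
  θ_2 = M₀x/EI  [x≤a] = (-8)·(6/5)/200000 = -3/62500 rad
Load 3 — point force P=-19 kN at a=4 m (b=L-a=2):
  θ_3 = -Px(2a-x)/(2EI)  [x≤a] = -(-19)·(6/5)·(2·4-(6/5))/(2·200000) = 969/2500000 rad
Load 4 — triangular load w₀=2 kN/m (0→w₀ over full span):
  θ_4 = (w₀Lx²/4-w₀L²x/3-w₀x⁴/(24L))/EI = (2·6·(6/5)²/4-2·6²·(6/5)/3-2·(6/5)⁴/(24·6))/200000 = -7659/62500000 rad
Superposition: θ = Σ θ_i = 5433/31250000 rad ≈ 0.000174 rad

θ(6/5) = 5433/31250000 rad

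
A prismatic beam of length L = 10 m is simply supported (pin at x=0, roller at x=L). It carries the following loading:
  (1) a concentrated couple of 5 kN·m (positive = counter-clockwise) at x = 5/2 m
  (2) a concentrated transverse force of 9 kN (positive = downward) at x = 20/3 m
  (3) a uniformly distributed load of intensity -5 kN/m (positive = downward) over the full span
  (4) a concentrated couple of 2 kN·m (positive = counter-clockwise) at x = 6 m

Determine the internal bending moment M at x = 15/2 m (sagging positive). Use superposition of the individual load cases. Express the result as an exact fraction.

Load 1 — applied couple M₀=5 kN·m at a=5/2 m (b=L-a=15/2):
  M_1 = M₀x/L - M₀  [x>a] = 5·(15/2)/10 - 5 = -5/4 kN·m
Load 2 — point force P=9 kN at a=20/3 m (b=L-a=10/3):
  M_2 = Pa(L-x)/L  [x>a] = 9·(20/3)·(10-(15/2))/10 = 15 kN·m
Load 3 — uniform load w=-5 kN/m over full span:
  M_3 = wx(L-x)/2 = (-5)·(15/2)·(10-(15/2))/2 = -375/8 kN·m
Load 4 — applied couple M₀=2 kN·m at a=6 m (b=L-a=4):
  M_4 = M₀x/L - M₀  [x>a] = 2·(15/2)/10 - 2 = -1/2 kN·m
Superposition: M = Σ M_i = -269/8 kN·m ≈ -33.625000 kN·m

M(15/2) = -269/8 kN·m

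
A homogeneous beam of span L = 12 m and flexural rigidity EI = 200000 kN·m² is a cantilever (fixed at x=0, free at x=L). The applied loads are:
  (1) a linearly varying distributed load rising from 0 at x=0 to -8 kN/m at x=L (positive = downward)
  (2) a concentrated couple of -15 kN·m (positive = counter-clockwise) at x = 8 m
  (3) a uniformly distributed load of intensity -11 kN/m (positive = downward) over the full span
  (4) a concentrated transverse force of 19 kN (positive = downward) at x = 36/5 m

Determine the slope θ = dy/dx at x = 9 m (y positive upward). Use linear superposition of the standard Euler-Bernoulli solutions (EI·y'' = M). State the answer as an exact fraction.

Load 1 — triangular load w₀=-8 kN/m (0→w₀ over full span):
  θ_1 = (w₀Lx²/4-w₀L²x/3-w₀x⁴/(24L))/EI = ((-8)·12·9²/4-(-8)·12²·9/3-(-8)·9⁴/(24·12))/200000 = 6777/800000 rad
Load 2 — applied couple M₀=-15 kN·m at a=8 m (b=L-a=4):
  θ_2 = M₀a/EI  [x>a] = (-15)·8/200000 = -3/5000 rad
Load 3 — uniform load w=-11 kN/m over full span:
  θ_3 = -wx(x²-3Lx+3L²)/(6EI) = -(-11)·9·(9²-3·12·9+3·12²)/(6·200000) = 6237/400000 rad
Load 4 — point force P=19 kN at a=36/5 m (b=L-a=24/5):
  θ_4 = -Pa²/(2EI)  [x>a] = -19·(36/5)²/(2·200000) = -1539/625000 rad
Superposition: θ = Σ θ_i = 420027/20000000 rad ≈ 0.021001 rad

θ(9) = 420027/20000000 rad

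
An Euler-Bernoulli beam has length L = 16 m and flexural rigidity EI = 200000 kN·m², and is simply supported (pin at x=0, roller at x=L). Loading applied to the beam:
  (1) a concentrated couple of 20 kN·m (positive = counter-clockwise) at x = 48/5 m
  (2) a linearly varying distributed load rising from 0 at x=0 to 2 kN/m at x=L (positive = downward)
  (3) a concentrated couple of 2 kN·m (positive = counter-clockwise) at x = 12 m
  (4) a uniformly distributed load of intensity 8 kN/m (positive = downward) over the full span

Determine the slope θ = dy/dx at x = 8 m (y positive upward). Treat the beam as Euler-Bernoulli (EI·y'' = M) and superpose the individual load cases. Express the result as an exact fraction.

θ(8) = 89/9000000 rad

Load 1 — applied couple M₀=20 kN·m at a=48/5 m (b=L-a=32/5):
  θ_1 = (M₀x²/(2L)+C₁)/EI  [x≤a] with C₁=M₀(3b²-L²)/(6L)=-416/15 = (20·8²/(2·16)+(-416/15))/200000 = 23/375000 rad
Load 2 — triangular load w₀=2 kN/m (0→w₀ over full span):
  θ_2 = -w₀(7L⁴-30L²x²+15x⁴)/(360LEI) = -2·(7·16⁴-30·16²·8²+15·8⁴)/(360·16·200000) = -7/140625 rad
Load 3 — applied couple M₀=2 kN·m at a=12 m (b=L-a=4):
  θ_3 = (M₀x²/(2L)+C₁)/EI  [x≤a] with C₁=M₀(3b²-L²)/(6L)=-13/3 = (2·8²/(2·16)+(-13/3))/200000 = -1/600000 rad
Load 4 — uniform load w=8 kN/m over full span:
  θ_4 = -w(L³-6Lx²+4x³)/(24EI) = -8·(16³-6·16·8²+4·8³)/(24·200000) = 0 rad
Superposition: θ = Σ θ_i = 89/9000000 rad ≈ 0.000010 rad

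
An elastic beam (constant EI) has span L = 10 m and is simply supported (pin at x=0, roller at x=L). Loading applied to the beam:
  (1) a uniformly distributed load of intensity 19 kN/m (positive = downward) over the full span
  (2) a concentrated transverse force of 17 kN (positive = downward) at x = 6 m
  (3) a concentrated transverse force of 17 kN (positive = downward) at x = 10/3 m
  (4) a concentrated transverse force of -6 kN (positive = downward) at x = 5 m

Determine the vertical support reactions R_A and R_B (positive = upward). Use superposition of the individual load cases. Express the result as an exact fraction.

R_A = 1652/15 kN, R_B = 1618/15 kN

Load 1 — uniform load w=19 kN/m over full span:
  R_A = wL/2 = 19·10/2 = 95 kN
  R_B = wL/2 = 19·10/2 = 95 kN
Load 2 — point force P=17 kN at a=6 m (b=L-a=4):
  R_A = Pb/L = 17·4/10 = 34/5 kN
  R_B = Pa/L = 17·6/10 = 51/5 kN
Load 3 — point force P=17 kN at a=10/3 m (b=L-a=20/3):
  R_A = Pb/L = 17·(20/3)/10 = 34/3 kN
  R_B = Pa/L = 17·(10/3)/10 = 17/3 kN
Load 4 — point force P=-6 kN at a=5 m (b=L-a=5):
  R_A = Pb/L = (-6)·5/10 = -3 kN
  R_B = Pa/L = (-6)·5/10 = -3 kN
Superposition: R_A = 1652/15 kN, R_B = 1618/15 kN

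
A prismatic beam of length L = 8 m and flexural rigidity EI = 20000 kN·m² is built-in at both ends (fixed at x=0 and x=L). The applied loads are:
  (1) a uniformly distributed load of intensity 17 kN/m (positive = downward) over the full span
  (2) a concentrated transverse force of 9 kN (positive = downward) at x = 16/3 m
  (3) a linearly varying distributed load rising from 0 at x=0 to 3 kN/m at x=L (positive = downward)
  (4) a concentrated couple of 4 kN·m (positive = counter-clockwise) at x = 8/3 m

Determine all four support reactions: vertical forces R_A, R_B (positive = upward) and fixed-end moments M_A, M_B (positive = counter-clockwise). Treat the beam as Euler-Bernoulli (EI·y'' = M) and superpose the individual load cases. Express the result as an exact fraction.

R_A = 373/5 kN, M_A = 512/5 kN·m, R_B = 412/5 kN, M_B = -548/5 kN·m

Load 1 — uniform load w=17 kN/m over full span:
  R_A = wL/2 = 17·8/2 = 68 kN
  M_A = wL²/12 = 17·8²/12 = 272/3 kN·m
  R_B = wL/2 = 17·8/2 = 68 kN
  M_B = -wL²/12 = -17·8²/12 = -272/3 kN·m
Load 2 — point force P=9 kN at a=16/3 m (b=L-a=8/3):
  R_A = Pb²(3a+b)/L³ = 9·(8/3)²·(3·(16/3)+(8/3))/8³ = 7/3 kN
  M_A = Pab²/L² = 9·(16/3)·(8/3)²/8² = 16/3 kN·m
  R_B = Pa²(a+3b)/L³ = 9·(16/3)²·((16/3)+3·(8/3))/8³ = 20/3 kN
  M_B = -Pa²b/L² = -9·(16/3)²·(8/3)/8² = -32/3 kN·m
Load 3 — triangular load w₀=3 kN/m (0→w₀ over full span):
  R_A = 3w₀L/20 = 3·3·8/20 = 18/5 kN
  M_A = w₀L²/30 = 3·8²/30 = 32/5 kN·m
  R_B = 7w₀L/20 = 7·3·8/20 = 42/5 kN
  M_B = -w₀L²/20 = -3·8²/20 = -48/5 kN·m
Load 4 — applied couple M₀=4 kN·m at a=8/3 m (b=L-a=16/3):
  R_A = 6M₀ab/L³ = 6·4·(8/3)·(16/3)/8³ = 2/3 kN
  M_A = M₀b(2a-b)/L² = 4·(16/3)·(2·(8/3)-(16/3))/8² = 0 kN·m
  R_B = -6M₀ab/L³ = -6·4·(8/3)·(16/3)/8³ = -2/3 kN
  M_B = M₀a(2b-a)/L² = 4·(8/3)·(2·(16/3)-(8/3))/8² = 4/3 kN·m
Superposition: R_A = 373/5 kN, M_A = 512/5 kN·m, R_B = 412/5 kN, M_B = -548/5 kN·m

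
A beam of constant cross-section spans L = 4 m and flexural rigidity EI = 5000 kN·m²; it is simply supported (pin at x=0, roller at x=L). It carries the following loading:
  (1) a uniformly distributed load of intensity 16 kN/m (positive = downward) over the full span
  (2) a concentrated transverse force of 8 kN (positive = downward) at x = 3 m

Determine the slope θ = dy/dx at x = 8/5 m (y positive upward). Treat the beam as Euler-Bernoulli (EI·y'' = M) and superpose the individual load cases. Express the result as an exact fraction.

θ(8/5) = -5651/1875000 rad

Load 1 — uniform load w=16 kN/m over full span:
  θ_1 = -w(L³-6Lx²+4x³)/(24EI) = -16·(4³-6·4·(8/5)²+4·(8/5)³)/(24·5000) = -592/234375 rad
Load 2 — point force P=8 kN at a=3 m (b=L-a=1):
  θ_2 = -Pb(L²-b²-3x²)/(6LEI)  [x≤a] = -8·1·(4²-1²-3·(8/5)²)/(6·4·5000) = -61/125000 rad
Superposition: θ = Σ θ_i = -5651/1875000 rad ≈ -0.003014 rad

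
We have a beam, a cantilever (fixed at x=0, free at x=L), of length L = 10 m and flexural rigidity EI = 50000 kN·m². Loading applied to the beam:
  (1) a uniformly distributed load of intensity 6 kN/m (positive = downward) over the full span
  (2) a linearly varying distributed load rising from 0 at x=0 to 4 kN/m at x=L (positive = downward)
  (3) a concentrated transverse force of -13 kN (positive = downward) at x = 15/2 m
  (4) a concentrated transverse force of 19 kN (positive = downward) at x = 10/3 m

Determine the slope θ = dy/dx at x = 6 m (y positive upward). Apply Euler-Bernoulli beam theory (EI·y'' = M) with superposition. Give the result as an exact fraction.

θ(6) = -51847/2250000 rad

Load 1 — uniform load w=6 kN/m over full span:
  θ_1 = -wx(x²-3Lx+3L²)/(6EI) = -6·6·(6²-3·10·6+3·10²)/(6·50000) = -117/6250 rad
Load 2 — triangular load w₀=4 kN/m (0→w₀ over full span):
  θ_2 = (w₀Lx²/4-w₀L²x/3-w₀x⁴/(24L))/EI = (4·10·6²/4-4·10²·6/3-4·6⁴/(24·10))/50000 = -577/62500 rad
Load 3 — point force P=-13 kN at a=15/2 m (b=L-a=5/2):
  θ_3 = -Px(2a-x)/(2EI)  [x≤a] = -(-13)·6·(2·(15/2)-6)/(2·50000) = 351/50000 rad
Load 4 — point force P=19 kN at a=10/3 m (b=L-a=20/3):
  θ_4 = -Pa²/(2EI)  [x>a] = -19·(10/3)²/(2·50000) = -19/9000 rad
Superposition: θ = Σ θ_i = -51847/2250000 rad ≈ -0.023043 rad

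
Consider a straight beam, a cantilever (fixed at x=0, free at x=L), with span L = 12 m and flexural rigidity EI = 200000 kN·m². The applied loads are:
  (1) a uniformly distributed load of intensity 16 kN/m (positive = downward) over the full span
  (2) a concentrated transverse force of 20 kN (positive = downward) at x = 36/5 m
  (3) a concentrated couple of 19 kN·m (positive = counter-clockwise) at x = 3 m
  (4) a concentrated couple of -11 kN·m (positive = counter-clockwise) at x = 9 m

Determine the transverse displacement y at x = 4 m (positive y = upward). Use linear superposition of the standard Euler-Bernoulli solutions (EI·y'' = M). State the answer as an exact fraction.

y(4) = -49337/1200000 m

Load 1 — uniform load w=16 kN/m over full span:
  y_1 = -wx²(x²-4Lx+6L²)/(24EI) = -16·4²·(4²-4·12·4+6·12²)/(24·200000) = -344/9375 m
Load 2 — point force P=20 kN at a=36/5 m (b=L-a=24/5):
  y_2 = -Px²(3a-x)/(6EI)  [x≤a] = -20·4²·(3·(36/5)-4)/(6·200000) = -44/9375 m
Load 3 — applied couple M₀=19 kN·m at a=3 m (b=L-a=9):
  y_3 = M₀a(2x-a)/(2EI)  [x>a] = 19·3·(2·4-3)/(2·200000) = 57/80000 m
Load 4 — applied couple M₀=-11 kN·m at a=9 m (b=L-a=3):
  y_4 = M₀x²/(2EI)  [x≤a] = (-11)·4²/(2·200000) = -11/25000 m
Superposition: y = Σ y_i = -49337/1200000 m ≈ -0.041114 m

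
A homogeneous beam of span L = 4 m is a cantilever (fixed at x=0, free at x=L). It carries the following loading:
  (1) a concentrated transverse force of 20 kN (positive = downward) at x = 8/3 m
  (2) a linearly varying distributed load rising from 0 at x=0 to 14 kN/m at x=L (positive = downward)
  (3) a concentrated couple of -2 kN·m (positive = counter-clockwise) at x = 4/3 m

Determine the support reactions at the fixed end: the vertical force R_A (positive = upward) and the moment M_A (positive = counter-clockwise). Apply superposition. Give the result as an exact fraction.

Load 1 — point force P=20 kN at a=8/3 m (b=L-a=4/3):
  R_A = P = 20 kN
  M_A = Pa = 20·(8/3) = 160/3 kN·m
Load 2 — triangular load w₀=14 kN/m (0→w₀ over full span):
  R_A = w₀L/2 = 14·4/2 = 28 kN
  M_A = w₀L²/3 = 14·4²/3 = 224/3 kN·m
Load 3 — applied couple M₀=-2 kN·m at a=4/3 m (b=L-a=8/3):
  R_A = 0 kN
  M_A = -M₀ = -(-2) = 2 kN·m
Superposition: R_A = 48 kN, M_A = 130 kN·m

R_A = 48 kN, M_A = 130 kN·m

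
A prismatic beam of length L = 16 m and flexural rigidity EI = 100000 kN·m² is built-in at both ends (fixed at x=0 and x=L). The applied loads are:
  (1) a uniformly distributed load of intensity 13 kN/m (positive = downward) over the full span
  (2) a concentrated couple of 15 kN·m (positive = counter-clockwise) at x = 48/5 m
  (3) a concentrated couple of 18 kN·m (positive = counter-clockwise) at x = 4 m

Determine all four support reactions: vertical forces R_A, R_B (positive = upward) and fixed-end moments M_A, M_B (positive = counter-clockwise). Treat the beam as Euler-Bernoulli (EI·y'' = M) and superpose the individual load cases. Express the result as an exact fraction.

Load 1 — uniform load w=13 kN/m over full span:
  R_A = wL/2 = 13·16/2 = 104 kN
  M_A = wL²/12 = 13·16²/12 = 832/3 kN·m
  R_B = wL/2 = 13·16/2 = 104 kN
  M_B = -wL²/12 = -13·16²/12 = -832/3 kN·m
Load 2 — applied couple M₀=15 kN·m at a=48/5 m (b=L-a=32/5):
  R_A = 6M₀ab/L³ = 6·15·(48/5)·(32/5)/16³ = 27/20 kN
  M_A = M₀b(2a-b)/L² = 15·(32/5)·(2·(48/5)-(32/5))/16² = 24/5 kN·m
  R_B = -6M₀ab/L³ = -6·15·(48/5)·(32/5)/16³ = -27/20 kN
  M_B = M₀a(2b-a)/L² = 15·(48/5)·(2·(32/5)-(48/5))/16² = 9/5 kN·m
Load 3 — applied couple M₀=18 kN·m at a=4 m (b=L-a=12):
  R_A = 6M₀ab/L³ = 6·18·4·12/16³ = 81/64 kN
  M_A = M₀b(2a-b)/L² = 18·12·(2·4-12)/16² = -27/8 kN·m
  R_B = -6M₀ab/L³ = -6·18·4·12/16³ = -81/64 kN
  M_B = M₀a(2b-a)/L² = 18·4·(2·12-4)/16² = 45/8 kN·m
Superposition: R_A = 34117/320 kN, M_A = 33451/120 kN·m, R_B = 32443/320 kN, M_B = -32389/120 kN·m

R_A = 34117/320 kN, M_A = 33451/120 kN·m, R_B = 32443/320 kN, M_B = -32389/120 kN·m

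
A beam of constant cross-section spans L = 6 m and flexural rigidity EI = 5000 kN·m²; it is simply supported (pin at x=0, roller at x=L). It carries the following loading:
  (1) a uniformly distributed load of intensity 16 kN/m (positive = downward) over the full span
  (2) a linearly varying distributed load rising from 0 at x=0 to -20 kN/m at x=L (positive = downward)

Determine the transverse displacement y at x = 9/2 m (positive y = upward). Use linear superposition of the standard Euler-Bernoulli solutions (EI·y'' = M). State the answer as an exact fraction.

y(9/2) = -8559/640000 m

Load 1 — uniform load w=16 kN/m over full span:
  y_1 = -wx(L³-2Lx²+x³)/(24EI) = -16·(9/2)·(6³-2·6·(9/2)²+(9/2)³)/(24·5000) = -1539/40000 m
Load 2 — triangular load w₀=-20 kN/m (0→w₀ over full span):
  y_2 = -w₀x(7L⁴-10L²x²+3x⁴)/(360LEI) = -(-20)·(9/2)·(7·6⁴-10·6²·(9/2)²+3·(9/2)⁴)/(360·6·5000) = 3213/128000 m
Superposition: y = Σ y_i = -8559/640000 m ≈ -0.013373 m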